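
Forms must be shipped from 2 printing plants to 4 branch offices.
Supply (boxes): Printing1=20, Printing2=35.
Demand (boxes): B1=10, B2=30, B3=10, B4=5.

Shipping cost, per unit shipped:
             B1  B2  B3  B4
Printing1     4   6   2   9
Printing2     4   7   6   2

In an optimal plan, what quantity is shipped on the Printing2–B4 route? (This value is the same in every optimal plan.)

The minimum-cost plan:
  Printing1→B2: 10 × 6 = 60
  Printing1→B3: 10 × 2 = 20
  Printing2→B1: 10 × 4 = 40
  Printing2→B2: 20 × 7 = 140
  Printing2→B4: 5 × 2 = 10
Total cost = 270.
So Printing2→B4 carries 5 boxes.

5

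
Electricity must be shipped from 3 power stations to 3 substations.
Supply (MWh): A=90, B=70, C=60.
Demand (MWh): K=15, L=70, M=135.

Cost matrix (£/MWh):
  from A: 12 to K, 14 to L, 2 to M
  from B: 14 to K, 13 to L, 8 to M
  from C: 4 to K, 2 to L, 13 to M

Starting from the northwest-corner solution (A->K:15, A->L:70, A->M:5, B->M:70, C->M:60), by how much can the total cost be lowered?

1510

Current plan cost = 15·12 + 70·14 + 5·2 + 70·8 + 60·13 = £2510.
Optimal plan:
  A→M: 90 × £2 = £180
  B→K: 15 × £14 = £210
  B→L: 10 × £13 = £130
  B→M: 45 × £8 = £360
  C→L: 60 × £2 = £120
Optimal cost = £1000.
Saving = 2510 − 1000 = £1510.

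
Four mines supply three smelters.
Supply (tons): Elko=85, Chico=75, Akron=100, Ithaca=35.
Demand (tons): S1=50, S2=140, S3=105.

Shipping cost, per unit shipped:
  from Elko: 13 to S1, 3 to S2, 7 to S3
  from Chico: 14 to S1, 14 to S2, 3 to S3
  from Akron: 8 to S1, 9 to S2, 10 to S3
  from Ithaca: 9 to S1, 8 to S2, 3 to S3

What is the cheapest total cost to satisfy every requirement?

A cheapest plan:
  Elko->S2: 85 × 3 = 255
  Chico->S3: 75 × 3 = 225
  Akron->S1: 50 × 8 = 400
  Akron->S2: 50 × 9 = 450
  Ithaca->S2: 5 × 8 = 40
  Ithaca->S3: 30 × 3 = 90
Total = 255 + 225 + 400 + 450 + 40 + 90 = 1460.

1460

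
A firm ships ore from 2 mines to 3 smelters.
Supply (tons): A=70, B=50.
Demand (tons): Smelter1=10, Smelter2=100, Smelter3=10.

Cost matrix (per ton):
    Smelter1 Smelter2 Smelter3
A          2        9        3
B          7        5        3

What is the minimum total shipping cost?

750

A cheapest plan:
  A to Smelter1: 10 tons
  A to Smelter2: 50 tons
  A to Smelter3: 10 tons
  B to Smelter2: 50 tons
Total cost = 750.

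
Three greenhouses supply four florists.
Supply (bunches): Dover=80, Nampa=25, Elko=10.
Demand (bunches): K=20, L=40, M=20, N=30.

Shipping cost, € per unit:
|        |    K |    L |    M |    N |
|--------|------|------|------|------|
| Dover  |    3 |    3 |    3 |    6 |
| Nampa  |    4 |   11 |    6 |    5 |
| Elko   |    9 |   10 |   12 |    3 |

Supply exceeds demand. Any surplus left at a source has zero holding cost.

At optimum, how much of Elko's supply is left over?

An optimal plan:
  Dover to K: 20 × €3 = €60
  Dover to L: 40 × €3 = €120
  Dover to M: 20 × €3 = €60
  Nampa to N: 20 × €5 = €100
  Elko to N: 10 × €3 = €30
Total cost = €370.
Elko ships 10 of its 10, leaving 0.

0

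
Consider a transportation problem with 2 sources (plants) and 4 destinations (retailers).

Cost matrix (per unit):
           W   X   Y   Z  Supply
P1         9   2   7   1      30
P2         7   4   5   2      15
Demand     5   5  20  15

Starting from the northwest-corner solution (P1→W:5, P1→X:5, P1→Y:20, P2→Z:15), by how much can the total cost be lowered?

Current plan cost = 5·9 + 5·2 + 20·7 + 15·2 = 225.
Optimal plan:
  P1→W: 5 × 9 = 45
  P1→X: 5 × 2 = 10
  P1→Y: 5 × 7 = 35
  P1→Z: 15 × 1 = 15
  P2→Y: 15 × 5 = 75
Optimal cost = 180.
Saving = 225 − 180 = 45.

45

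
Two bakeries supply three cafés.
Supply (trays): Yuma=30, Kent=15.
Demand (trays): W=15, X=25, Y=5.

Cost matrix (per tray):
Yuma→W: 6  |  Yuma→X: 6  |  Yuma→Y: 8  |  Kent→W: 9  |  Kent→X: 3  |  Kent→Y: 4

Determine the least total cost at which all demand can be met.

Optimal allocation:
  Yuma to W: 15 × 6 = 90
  Yuma to X: 15 × 6 = 90
  Kent to X: 10 × 3 = 30
  Kent to Y: 5 × 4 = 20
Total = 90 + 90 + 30 + 20 = 230.

230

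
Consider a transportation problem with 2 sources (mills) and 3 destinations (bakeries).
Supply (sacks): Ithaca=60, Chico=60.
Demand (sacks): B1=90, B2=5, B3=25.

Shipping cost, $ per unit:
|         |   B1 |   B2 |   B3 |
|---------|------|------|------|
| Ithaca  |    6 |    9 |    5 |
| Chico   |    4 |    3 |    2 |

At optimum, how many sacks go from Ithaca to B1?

Solving gives:
  Ithaca→B1: 60 × $6 = $360
  Chico→B1: 30 × $4 = $120
  Chico→B2: 5 × $3 = $15
  Chico→B3: 25 × $2 = $50
Total cost = $545.
So Ithaca→B1 carries 60 sacks.

60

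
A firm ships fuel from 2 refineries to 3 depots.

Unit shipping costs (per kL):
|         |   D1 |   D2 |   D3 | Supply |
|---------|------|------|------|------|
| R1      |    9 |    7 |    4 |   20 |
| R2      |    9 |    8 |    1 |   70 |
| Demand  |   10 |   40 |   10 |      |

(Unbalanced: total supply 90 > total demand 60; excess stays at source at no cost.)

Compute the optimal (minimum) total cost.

One minimum-cost allocation:
  R1–D2: 20 × 7 = 140
  R2–D1: 10 × 9 = 90
  R2–D2: 20 × 8 = 160
  R2–D3: 10 × 1 = 10
Total = 140 + 90 + 160 + 10 = 400.

400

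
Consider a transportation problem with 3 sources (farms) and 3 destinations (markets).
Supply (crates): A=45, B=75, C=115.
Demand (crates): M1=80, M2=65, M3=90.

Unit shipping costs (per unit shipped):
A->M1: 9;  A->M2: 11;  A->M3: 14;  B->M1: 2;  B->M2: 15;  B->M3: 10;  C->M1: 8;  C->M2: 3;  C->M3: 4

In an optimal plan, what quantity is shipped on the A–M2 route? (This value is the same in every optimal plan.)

Optimal shipments:
  A→M1: 5 crates
  A→M2: 40 crates
  B→M1: 75 crates
  C→M2: 25 crates
  C→M3: 90 crates
Total cost = 1070.
So A→M2 carries 40 crates.

40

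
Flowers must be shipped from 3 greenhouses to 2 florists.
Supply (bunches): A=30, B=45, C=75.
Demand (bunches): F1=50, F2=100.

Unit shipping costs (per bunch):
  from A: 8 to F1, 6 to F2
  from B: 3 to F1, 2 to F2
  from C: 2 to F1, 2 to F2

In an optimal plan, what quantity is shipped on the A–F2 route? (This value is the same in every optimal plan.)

30

Optimal shipments:
  A–F2: 30 × 6 = 180
  B–F2: 45 × 2 = 90
  C–F1: 50 × 2 = 100
  C–F2: 25 × 2 = 50
Total cost = 420.
So A→F2 carries 30 bunches.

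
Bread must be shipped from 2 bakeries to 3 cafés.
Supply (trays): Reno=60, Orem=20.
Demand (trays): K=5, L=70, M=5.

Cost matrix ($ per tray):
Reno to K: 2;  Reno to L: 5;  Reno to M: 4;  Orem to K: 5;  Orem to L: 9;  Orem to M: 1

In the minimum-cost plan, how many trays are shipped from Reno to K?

0

Solving gives:
  Reno–L: 60 × $5 = $300
  Orem–K: 5 × $5 = $25
  Orem–L: 10 × $9 = $90
  Orem–M: 5 × $1 = $5
Total cost = $420.
The route Reno→K is not used.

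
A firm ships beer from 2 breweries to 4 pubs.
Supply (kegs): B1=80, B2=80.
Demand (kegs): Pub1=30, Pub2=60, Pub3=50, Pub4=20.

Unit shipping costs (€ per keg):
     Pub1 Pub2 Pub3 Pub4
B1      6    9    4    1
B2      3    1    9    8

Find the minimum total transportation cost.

400

Optimal allocation:
  B1–Pub1: 10 × €6 = €60
  B1–Pub3: 50 × €4 = €200
  B1–Pub4: 20 × €1 = €20
  B2–Pub1: 20 × €3 = €60
  B2–Pub2: 60 × €1 = €60
Total = 60 + 200 + 20 + 60 + 60 = €400.
(Supply check: B1 ships 80; B2 ships 80.)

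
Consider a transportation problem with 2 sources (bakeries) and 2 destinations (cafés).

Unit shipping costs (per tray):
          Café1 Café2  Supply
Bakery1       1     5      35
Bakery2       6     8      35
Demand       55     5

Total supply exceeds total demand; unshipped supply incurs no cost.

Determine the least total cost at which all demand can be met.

An optimal shipping plan:
  Bakery1->Café1: 35 × 1 = 35
  Bakery2->Café1: 20 × 6 = 120
  Bakery2->Café2: 5 × 8 = 40
Total = 35 + 120 + 40 = 195.
(Supply check: Bakery1 ships 35; Bakery2 ships 25.)

195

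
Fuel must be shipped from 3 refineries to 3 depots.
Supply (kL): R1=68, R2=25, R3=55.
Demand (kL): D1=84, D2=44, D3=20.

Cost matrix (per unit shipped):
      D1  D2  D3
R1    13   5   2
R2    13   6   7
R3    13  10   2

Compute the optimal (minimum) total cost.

1352

A cheapest plan:
  R1->D1: 4 × 13 = 52
  R1->D2: 44 × 5 = 220
  R1->D3: 20 × 2 = 40
  R2->D1: 25 × 13 = 325
  R3->D1: 55 × 13 = 715
Total = 52 + 220 + 40 + 325 + 715 = 1352.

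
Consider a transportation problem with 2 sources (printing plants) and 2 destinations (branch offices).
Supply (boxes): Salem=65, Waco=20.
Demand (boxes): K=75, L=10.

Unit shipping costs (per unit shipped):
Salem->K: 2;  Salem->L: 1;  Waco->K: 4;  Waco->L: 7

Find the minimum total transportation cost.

200

An optimal shipping plan:
  Salem–K: 55 × 2 = 110
  Salem–L: 10 × 1 = 10
  Waco–K: 20 × 4 = 80
Total = 110 + 10 + 80 = 200.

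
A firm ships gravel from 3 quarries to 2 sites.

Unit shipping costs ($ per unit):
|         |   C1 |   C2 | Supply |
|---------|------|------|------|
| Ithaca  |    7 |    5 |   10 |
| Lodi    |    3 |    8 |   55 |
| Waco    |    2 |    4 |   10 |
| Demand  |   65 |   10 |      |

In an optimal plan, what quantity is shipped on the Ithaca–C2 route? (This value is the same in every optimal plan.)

The minimum-cost plan:
  Ithaca→C2: 10 × $5 = $50
  Lodi→C1: 55 × $3 = $165
  Waco→C1: 10 × $2 = $20
Total cost = $235.
So Ithaca→C2 carries 10 truckloads.

10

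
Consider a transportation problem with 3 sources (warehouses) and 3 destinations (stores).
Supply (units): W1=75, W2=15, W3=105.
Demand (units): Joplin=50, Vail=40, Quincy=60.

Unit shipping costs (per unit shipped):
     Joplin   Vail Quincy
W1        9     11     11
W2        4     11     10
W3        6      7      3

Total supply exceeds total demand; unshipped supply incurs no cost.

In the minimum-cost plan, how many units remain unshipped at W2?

0

An optimal plan:
  W1 to Joplin: 30 × 9 = 270
  W2 to Joplin: 15 × 4 = 60
  W3 to Joplin: 5 × 6 = 30
  W3 to Vail: 40 × 7 = 280
  W3 to Quincy: 60 × 3 = 180
Total cost = 820.
W2 ships 15 of its 15, leaving 0.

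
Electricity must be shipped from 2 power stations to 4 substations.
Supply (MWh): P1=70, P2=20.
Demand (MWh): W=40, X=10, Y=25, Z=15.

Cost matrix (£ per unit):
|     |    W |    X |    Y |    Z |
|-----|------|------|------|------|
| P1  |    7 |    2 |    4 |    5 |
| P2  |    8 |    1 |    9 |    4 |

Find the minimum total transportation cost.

455

One minimum-cost allocation:
  P1 to W: 40 × £7 = £280
  P1 to X: 5 × £2 = £10
  P1 to Y: 25 × £4 = £100
  P2 to X: 5 × £1 = £5
  P2 to Z: 15 × £4 = £60
Total = 280 + 10 + 100 + 5 + 60 = £455.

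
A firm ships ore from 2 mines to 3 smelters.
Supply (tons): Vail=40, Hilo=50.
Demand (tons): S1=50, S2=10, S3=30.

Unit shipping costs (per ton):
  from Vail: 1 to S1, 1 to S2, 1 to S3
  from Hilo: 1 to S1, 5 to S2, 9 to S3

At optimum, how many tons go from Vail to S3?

Solving gives:
  Vail→S2: 10 × 1 = 10
  Vail→S3: 30 × 1 = 30
  Hilo→S1: 50 × 1 = 50
Total cost = 90.
So Vail→S3 carries 30 tons.

30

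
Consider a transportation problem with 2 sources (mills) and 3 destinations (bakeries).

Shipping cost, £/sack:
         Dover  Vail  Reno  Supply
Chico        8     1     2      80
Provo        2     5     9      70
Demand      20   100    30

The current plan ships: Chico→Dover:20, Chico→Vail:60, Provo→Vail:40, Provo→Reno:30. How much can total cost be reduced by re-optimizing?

290

Current plan cost = 20·8 + 60·1 + 40·5 + 30·9 = £690.
Optimal plan:
  Chico->Vail: 50 × £1 = £50
  Chico->Reno: 30 × £2 = £60
  Provo->Dover: 20 × £2 = £40
  Provo->Vail: 50 × £5 = £250
Optimal cost = £400.
Saving = 690 − 400 = £290.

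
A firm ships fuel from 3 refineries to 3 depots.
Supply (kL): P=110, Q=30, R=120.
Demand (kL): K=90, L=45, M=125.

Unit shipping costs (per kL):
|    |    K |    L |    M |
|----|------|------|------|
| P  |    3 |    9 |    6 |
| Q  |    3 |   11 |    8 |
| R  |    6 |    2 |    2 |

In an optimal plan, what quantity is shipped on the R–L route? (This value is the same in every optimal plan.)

45

The minimum-cost plan:
  P to K: 60 × 3 = 180
  P to M: 50 × 6 = 300
  Q to K: 30 × 3 = 90
  R to L: 45 × 2 = 90
  R to M: 75 × 2 = 150
Total cost = 810.
So R→L carries 45 kL.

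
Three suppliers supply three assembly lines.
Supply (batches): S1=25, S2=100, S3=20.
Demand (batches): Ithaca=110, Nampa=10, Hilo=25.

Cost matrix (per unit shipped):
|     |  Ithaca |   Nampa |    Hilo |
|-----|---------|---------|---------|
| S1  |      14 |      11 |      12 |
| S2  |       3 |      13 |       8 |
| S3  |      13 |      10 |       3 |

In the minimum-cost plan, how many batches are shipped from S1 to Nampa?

The minimum-cost plan:
  S1–Ithaca: 10 batches
  S1–Nampa: 10 batches
  S1–Hilo: 5 batches
  S2–Ithaca: 100 batches
  S3–Hilo: 20 batches
Total cost = 670.
So S1→Nampa carries 10 batches.

10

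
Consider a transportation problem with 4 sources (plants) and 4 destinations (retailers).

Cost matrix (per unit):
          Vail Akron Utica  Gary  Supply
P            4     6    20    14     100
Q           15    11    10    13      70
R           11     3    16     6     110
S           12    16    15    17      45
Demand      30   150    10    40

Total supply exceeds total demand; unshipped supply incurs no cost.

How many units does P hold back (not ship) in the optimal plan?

0

Minimum-cost shipments:
  P to Vail: 30 × 4 = 120
  P to Akron: 70 × 6 = 420
  Q to Utica: 10 × 10 = 100
  Q to Gary: 10 × 13 = 130
  R to Akron: 80 × 3 = 240
  R to Gary: 30 × 6 = 180
Total cost = 1190.
P ships 100 of its 100, leaving 0.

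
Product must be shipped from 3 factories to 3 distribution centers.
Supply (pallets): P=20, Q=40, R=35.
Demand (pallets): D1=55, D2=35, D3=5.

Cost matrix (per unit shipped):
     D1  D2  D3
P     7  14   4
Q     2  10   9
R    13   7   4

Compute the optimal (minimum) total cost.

450

A cheapest plan:
  P to D1: 15 pallets
  P to D3: 5 pallets
  Q to D1: 40 pallets
  R to D2: 35 pallets
Total cost = 450.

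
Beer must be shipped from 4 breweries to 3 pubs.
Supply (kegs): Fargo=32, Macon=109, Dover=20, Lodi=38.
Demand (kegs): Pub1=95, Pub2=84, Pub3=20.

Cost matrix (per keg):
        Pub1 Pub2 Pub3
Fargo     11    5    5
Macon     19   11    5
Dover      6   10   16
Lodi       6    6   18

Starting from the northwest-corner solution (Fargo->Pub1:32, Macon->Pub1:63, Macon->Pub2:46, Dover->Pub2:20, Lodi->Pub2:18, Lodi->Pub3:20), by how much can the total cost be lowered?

Current plan cost = 32·11 + 63·19 + 46·11 + 20·10 + 18·6 + 20·18 = 2723.
Optimal plan:
  Fargo–Pub1: 32 × 11 = 352
  Macon–Pub1: 5 × 19 = 95
  Macon–Pub2: 84 × 11 = 924
  Macon–Pub3: 20 × 5 = 100
  Dover–Pub1: 20 × 6 = 120
  Lodi–Pub1: 38 × 6 = 228
Optimal cost = 1819.
Saving = 2723 − 1819 = 904.

904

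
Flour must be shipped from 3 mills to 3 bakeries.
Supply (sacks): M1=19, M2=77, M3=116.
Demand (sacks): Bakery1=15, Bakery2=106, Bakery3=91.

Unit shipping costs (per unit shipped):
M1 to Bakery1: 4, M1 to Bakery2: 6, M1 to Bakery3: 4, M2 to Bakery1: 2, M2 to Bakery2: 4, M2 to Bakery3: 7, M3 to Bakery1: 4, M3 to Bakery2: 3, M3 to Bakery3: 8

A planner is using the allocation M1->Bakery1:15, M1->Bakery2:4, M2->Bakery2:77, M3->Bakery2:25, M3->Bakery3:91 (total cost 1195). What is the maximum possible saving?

Current plan cost = 15·4 + 4·6 + 77·4 + 25·3 + 91·8 = 1195.
Optimal plan:
  M1–Bakery3: 19 × 4 = 76
  M2–Bakery1: 15 × 2 = 30
  M2–Bakery3: 62 × 7 = 434
  M3–Bakery2: 106 × 3 = 318
  M3–Bakery3: 10 × 8 = 80
Optimal cost = 938.
Saving = 1195 − 938 = 257.

257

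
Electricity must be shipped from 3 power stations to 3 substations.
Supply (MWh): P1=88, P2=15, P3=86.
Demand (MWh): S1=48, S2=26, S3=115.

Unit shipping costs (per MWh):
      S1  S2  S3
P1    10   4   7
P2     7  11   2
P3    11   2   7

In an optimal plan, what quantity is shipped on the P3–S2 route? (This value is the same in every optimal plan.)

26

The minimum-cost plan:
  P1–S1: 48 × 10 = 480
  P1–S3: 40 × 7 = 280
  P2–S3: 15 × 2 = 30
  P3–S2: 26 × 2 = 52
  P3–S3: 60 × 7 = 420
Total cost = 1262.
So P3→S2 carries 26 MWh.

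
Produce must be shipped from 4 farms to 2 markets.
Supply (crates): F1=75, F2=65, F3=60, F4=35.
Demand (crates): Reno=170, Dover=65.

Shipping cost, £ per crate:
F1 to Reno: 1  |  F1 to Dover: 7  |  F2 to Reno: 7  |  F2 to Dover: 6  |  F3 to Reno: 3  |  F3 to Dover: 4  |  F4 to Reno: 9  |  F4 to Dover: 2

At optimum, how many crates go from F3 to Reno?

60

Solving gives:
  F1–Reno: 75 crates
  F2–Reno: 35 crates
  F2–Dover: 30 crates
  F3–Reno: 60 crates
  F4–Dover: 35 crates
Total cost = £750.
So F3→Reno carries 60 crates.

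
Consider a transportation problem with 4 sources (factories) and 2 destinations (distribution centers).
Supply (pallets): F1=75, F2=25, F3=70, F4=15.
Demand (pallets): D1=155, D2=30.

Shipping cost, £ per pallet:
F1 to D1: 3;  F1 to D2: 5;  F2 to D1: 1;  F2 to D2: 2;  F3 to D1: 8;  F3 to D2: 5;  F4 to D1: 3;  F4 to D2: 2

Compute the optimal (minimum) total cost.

A cheapest plan:
  F1->D1: 75 × £3 = £225
  F2->D1: 25 × £1 = £25
  F3->D1: 40 × £8 = £320
  F3->D2: 30 × £5 = £150
  F4->D1: 15 × £3 = £45
Total = 225 + 25 + 320 + 150 + 45 = £765.
(Supply check: F1 ships 75; F2 ships 25; F3 ships 70; F4 ships 15.)

765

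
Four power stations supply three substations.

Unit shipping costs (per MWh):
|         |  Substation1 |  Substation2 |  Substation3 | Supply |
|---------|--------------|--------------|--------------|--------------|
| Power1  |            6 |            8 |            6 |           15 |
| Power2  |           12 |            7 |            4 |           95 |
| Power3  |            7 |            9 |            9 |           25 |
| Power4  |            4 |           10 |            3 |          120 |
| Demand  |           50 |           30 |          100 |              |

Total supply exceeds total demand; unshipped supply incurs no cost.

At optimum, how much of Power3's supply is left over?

25

Minimum-cost shipments:
  Power2–Substation2: 30 × 7 = 210
  Power2–Substation3: 30 × 4 = 120
  Power4–Substation1: 50 × 4 = 200
  Power4–Substation3: 70 × 3 = 210
Total cost = 740.
Power3 ships 0 of its 25, leaving 25.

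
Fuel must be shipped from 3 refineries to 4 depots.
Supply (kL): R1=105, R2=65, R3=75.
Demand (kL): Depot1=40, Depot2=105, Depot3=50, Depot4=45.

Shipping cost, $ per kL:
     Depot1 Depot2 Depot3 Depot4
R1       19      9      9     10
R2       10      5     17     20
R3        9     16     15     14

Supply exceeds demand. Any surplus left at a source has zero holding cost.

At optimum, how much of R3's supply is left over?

Minimum-cost shipments:
  R1->Depot2: 40 kL
  R1->Depot3: 50 kL
  R1->Depot4: 15 kL
  R2->Depot2: 65 kL
  R3->Depot1: 40 kL
  R3->Depot4: 30 kL
Total cost = $2065.
R3 ships 70 of its 75, leaving 5.

5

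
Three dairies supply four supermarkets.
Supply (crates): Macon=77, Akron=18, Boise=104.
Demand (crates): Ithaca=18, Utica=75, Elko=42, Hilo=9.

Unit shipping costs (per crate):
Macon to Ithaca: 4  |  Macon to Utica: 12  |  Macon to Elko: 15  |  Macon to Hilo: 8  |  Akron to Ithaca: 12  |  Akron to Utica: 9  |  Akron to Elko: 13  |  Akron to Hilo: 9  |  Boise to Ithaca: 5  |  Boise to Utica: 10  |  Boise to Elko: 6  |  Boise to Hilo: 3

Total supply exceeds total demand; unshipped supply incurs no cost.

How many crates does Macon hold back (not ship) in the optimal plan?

Minimum-cost shipments:
  Macon to Ithaca: 18 × 4 = 72
  Macon to Utica: 4 × 12 = 48
  Akron to Utica: 18 × 9 = 162
  Boise to Utica: 53 × 10 = 530
  Boise to Elko: 42 × 6 = 252
  Boise to Hilo: 9 × 3 = 27
Total cost = 1091.
Macon ships 22 of its 77, leaving 55.

55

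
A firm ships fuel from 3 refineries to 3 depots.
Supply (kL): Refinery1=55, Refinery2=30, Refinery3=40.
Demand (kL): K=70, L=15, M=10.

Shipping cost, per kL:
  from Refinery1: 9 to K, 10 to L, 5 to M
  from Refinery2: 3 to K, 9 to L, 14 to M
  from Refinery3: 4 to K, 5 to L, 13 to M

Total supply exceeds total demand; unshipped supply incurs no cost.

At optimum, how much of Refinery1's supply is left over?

Minimum-cost shipments:
  Refinery1 to L: 15 × 10 = 150
  Refinery1 to M: 10 × 5 = 50
  Refinery2 to K: 30 × 3 = 90
  Refinery3 to K: 40 × 4 = 160
Total cost = 450.
Refinery1 ships 25 of its 55, leaving 30.

30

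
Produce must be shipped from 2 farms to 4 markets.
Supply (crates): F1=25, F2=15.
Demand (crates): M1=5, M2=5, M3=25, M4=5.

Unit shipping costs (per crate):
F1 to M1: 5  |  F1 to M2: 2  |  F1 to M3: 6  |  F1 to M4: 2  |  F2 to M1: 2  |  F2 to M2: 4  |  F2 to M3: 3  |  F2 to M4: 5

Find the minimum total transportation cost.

A cheapest plan:
  F1→M1: 5 crates
  F1→M2: 5 crates
  F1→M3: 10 crates
  F1→M4: 5 crates
  F2→M3: 15 crates
Total cost = 150.

150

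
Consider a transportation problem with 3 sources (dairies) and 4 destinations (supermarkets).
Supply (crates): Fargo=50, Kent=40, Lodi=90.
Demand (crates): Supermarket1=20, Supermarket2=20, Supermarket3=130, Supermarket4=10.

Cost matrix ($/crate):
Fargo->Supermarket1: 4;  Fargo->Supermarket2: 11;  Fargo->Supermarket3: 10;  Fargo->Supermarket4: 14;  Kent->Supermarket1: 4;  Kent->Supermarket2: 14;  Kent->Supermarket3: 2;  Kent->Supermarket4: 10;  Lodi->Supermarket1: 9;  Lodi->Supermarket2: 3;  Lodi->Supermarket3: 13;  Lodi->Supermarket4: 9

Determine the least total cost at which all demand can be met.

One minimum-cost allocation:
  Fargo->Supermarket1: 20 × $4 = $80
  Fargo->Supermarket3: 30 × $10 = $300
  Kent->Supermarket3: 40 × $2 = $80
  Lodi->Supermarket2: 20 × $3 = $60
  Lodi->Supermarket3: 60 × $13 = $780
  Lodi->Supermarket4: 10 × $9 = $90
Total = 80 + 300 + 80 + 60 + 780 + 90 = $1390.

1390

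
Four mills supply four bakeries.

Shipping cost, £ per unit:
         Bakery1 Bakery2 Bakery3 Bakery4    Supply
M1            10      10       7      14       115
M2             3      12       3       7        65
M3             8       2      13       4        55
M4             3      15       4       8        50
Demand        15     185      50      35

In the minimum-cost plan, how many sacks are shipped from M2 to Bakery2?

Solving gives:
  M1->Bakery2: 115 × £10 = £1150
  M2->Bakery2: 15 × £12 = £180
  M2->Bakery3: 15 × £3 = £45
  M2->Bakery4: 35 × £7 = £245
  M3->Bakery2: 55 × £2 = £110
  M4->Bakery1: 15 × £3 = £45
  M4->Bakery3: 35 × £4 = £140
Total cost = £1915.
So M2→Bakery2 carries 15 sacks.

15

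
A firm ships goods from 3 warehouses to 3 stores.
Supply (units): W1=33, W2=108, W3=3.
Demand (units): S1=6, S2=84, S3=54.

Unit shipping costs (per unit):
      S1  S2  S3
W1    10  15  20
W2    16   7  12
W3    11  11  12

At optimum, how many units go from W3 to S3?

Solving gives:
  W1 to S1: 6 × 10 = 60
  W1 to S3: 27 × 20 = 540
  W2 to S2: 84 × 7 = 588
  W2 to S3: 24 × 12 = 288
  W3 to S3: 3 × 12 = 36
Total cost = 1512.
So W3→S3 carries 3 units.

3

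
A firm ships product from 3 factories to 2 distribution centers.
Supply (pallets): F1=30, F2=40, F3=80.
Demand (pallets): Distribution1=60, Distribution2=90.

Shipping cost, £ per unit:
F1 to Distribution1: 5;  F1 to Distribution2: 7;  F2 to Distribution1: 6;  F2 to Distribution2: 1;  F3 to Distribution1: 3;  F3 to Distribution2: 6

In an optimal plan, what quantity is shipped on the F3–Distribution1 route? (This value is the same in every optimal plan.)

60

Solving gives:
  F1→Distribution2: 30 × £7 = £210
  F2→Distribution2: 40 × £1 = £40
  F3→Distribution1: 60 × £3 = £180
  F3→Distribution2: 20 × £6 = £120
Total cost = £550.
So F3→Distribution1 carries 60 pallets.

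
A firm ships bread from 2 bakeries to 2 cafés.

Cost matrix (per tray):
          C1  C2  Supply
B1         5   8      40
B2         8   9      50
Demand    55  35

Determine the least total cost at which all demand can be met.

One minimum-cost allocation:
  B1→C1: 40 × 5 = 200
  B2→C1: 15 × 8 = 120
  B2→C2: 35 × 9 = 315
Total = 200 + 120 + 315 = 635.
(Supply check: B1 ships 40; B2 ships 50.)

635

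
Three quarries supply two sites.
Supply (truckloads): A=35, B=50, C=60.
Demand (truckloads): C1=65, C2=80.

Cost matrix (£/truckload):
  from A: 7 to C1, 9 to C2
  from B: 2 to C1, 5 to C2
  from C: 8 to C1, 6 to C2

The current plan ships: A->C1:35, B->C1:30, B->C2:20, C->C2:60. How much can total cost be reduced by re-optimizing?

Current plan cost = 35·7 + 30·2 + 20·5 + 60·6 = £765.
Optimal plan:
  A to C1: 15 × £7 = £105
  A to C2: 20 × £9 = £180
  B to C1: 50 × £2 = £100
  C to C2: 60 × £6 = £360
Optimal cost = £745.
Saving = 765 − 745 = £20.

20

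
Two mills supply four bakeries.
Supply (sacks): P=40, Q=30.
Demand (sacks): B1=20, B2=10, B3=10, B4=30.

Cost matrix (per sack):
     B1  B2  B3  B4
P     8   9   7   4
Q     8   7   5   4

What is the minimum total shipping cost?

Optimal allocation:
  P->B1: 20 × 8 = 160
  P->B4: 20 × 4 = 80
  Q->B2: 10 × 7 = 70
  Q->B3: 10 × 5 = 50
  Q->B4: 10 × 4 = 40
Total = 160 + 80 + 70 + 50 + 40 = 400.
(Supply check: P ships 40; Q ships 30.)

400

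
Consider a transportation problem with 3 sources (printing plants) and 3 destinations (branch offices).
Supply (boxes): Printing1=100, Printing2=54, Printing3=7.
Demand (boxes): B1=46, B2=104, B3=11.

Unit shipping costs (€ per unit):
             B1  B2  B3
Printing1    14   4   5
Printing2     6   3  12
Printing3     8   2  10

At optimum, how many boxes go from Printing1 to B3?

11

Optimal shipments:
  Printing1->B2: 89 boxes
  Printing1->B3: 11 boxes
  Printing2->B1: 46 boxes
  Printing2->B2: 8 boxes
  Printing3->B2: 7 boxes
Total cost = €725.
So Printing1→B3 carries 11 boxes.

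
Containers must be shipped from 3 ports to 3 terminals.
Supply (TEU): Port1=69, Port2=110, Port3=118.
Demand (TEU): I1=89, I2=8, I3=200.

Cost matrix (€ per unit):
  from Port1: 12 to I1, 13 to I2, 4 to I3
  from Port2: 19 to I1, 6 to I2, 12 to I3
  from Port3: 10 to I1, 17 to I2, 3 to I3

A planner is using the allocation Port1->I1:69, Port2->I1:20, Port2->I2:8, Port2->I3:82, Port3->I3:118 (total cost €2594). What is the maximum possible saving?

69

Current plan cost = 69·12 + 20·19 + 8·6 + 82·12 + 118·3 = €2594.
Optimal plan:
  Port1–I3: 69 × €4 = €276
  Port2–I1: 89 × €19 = €1691
  Port2–I2: 8 × €6 = €48
  Port2–I3: 13 × €12 = €156
  Port3–I3: 118 × €3 = €354
Optimal cost = €2525.
Saving = 2594 − 2525 = €69.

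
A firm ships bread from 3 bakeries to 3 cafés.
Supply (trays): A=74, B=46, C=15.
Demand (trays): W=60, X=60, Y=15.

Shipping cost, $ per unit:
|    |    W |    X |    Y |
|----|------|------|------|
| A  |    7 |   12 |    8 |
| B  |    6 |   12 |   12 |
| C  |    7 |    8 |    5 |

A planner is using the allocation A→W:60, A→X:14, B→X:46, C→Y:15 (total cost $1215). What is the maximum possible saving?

Current plan cost = 60·7 + 14·12 + 46·12 + 15·5 = $1215.
Optimal plan:
  A to W: 14 × $7 = $98
  A to X: 45 × $12 = $540
  A to Y: 15 × $8 = $120
  B to W: 46 × $6 = $276
  C to X: 15 × $8 = $120
Optimal cost = $1154.
Saving = 1215 − 1154 = $61.

61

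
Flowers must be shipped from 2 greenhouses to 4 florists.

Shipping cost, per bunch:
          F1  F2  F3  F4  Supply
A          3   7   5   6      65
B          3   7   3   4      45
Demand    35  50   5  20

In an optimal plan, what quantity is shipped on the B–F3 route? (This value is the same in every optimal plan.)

5

Solving gives:
  A→F1: 35 bunches
  A→F2: 30 bunches
  B→F2: 20 bunches
  B→F3: 5 bunches
  B→F4: 20 bunches
Total cost = 550.
So B→F3 carries 5 bunches.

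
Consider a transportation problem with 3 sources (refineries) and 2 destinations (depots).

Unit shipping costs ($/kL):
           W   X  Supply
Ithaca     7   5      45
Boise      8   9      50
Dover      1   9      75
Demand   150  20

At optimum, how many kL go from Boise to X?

Optimal shipments:
  Ithaca→W: 25 × $7 = $175
  Ithaca→X: 20 × $5 = $100
  Boise→W: 50 × $8 = $400
  Dover→W: 75 × $1 = $75
Total cost = $750.
The route Boise→X is not used.

0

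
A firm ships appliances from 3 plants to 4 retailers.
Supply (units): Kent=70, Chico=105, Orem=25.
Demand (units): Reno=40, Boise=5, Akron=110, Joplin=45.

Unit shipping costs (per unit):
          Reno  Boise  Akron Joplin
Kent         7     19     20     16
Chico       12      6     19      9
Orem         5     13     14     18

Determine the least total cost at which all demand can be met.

2710

A cheapest plan:
  Kent->Reno: 40 × 7 = 280
  Kent->Akron: 30 × 20 = 600
  Chico->Boise: 5 × 6 = 30
  Chico->Akron: 55 × 19 = 1045
  Chico->Joplin: 45 × 9 = 405
  Orem->Akron: 25 × 14 = 350
Total = 280 + 600 + 30 + 1045 + 405 + 350 = 2710.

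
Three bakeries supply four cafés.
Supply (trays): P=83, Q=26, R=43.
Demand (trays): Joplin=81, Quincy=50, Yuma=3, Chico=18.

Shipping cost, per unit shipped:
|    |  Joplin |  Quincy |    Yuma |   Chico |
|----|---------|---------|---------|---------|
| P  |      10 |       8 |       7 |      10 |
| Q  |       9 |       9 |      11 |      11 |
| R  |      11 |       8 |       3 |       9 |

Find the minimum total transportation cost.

A cheapest plan:
  P→Joplin: 55 × 10 = 550
  P→Quincy: 28 × 8 = 224
  Q→Joplin: 26 × 9 = 234
  R→Quincy: 22 × 8 = 176
  R→Yuma: 3 × 3 = 9
  R→Chico: 18 × 9 = 162
Total = 550 + 224 + 234 + 176 + 9 + 162 = 1355.
(Supply check: P ships 83; Q ships 26; R ships 43.)

1355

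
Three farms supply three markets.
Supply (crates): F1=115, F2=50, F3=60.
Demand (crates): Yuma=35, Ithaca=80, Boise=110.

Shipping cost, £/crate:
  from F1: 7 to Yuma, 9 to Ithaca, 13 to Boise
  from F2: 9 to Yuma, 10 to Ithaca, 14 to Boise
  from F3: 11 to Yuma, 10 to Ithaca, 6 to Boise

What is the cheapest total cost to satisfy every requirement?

2025

One minimum-cost allocation:
  F1->Yuma: 35 × £7 = £245
  F1->Ithaca: 30 × £9 = £270
  F1->Boise: 50 × £13 = £650
  F2->Ithaca: 50 × £10 = £500
  F3->Boise: 60 × £6 = £360
Total = 245 + 270 + 650 + 500 + 360 = £2025.
(Supply check: F1 ships 115; F2 ships 50; F3 ships 60.)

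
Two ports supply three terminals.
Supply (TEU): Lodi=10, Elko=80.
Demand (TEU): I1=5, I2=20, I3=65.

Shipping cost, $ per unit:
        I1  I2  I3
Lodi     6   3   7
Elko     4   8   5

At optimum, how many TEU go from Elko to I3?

Solving gives:
  Lodi to I2: 10 × $3 = $30
  Elko to I1: 5 × $4 = $20
  Elko to I2: 10 × $8 = $80
  Elko to I3: 65 × $5 = $325
Total cost = $455.
So Elko→I3 carries 65 TEU.

65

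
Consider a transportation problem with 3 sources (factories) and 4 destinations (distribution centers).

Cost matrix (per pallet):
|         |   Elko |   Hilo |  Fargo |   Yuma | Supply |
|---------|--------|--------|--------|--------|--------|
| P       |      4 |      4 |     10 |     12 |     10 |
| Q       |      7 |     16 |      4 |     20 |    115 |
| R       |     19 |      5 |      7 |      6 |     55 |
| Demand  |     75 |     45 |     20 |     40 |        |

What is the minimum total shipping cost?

A cheapest plan:
  P→Hilo: 10 pallets
  Q→Elko: 75 pallets
  Q→Hilo: 20 pallets
  Q→Fargo: 20 pallets
  R→Hilo: 15 pallets
  R→Yuma: 40 pallets
Total cost = 1280.

1280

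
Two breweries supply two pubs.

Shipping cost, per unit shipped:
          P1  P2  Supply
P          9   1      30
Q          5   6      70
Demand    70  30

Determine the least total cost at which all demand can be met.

A cheapest plan:
  P→P2: 30 × 1 = 30
  Q→P1: 70 × 5 = 350
Total = 30 + 350 = 380.

380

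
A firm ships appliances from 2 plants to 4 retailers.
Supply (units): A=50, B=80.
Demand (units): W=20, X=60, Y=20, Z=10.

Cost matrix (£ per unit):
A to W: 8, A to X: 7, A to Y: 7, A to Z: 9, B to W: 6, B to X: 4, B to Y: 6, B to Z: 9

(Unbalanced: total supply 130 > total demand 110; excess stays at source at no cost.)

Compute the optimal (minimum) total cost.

Optimal allocation:
  A→Y: 20 × £7 = £140
  A→Z: 10 × £9 = £90
  B→W: 20 × £6 = £120
  B→X: 60 × £4 = £240
Total = 140 + 90 + 120 + 240 = £590.
(Supply check: A ships 30; B ships 80.)

590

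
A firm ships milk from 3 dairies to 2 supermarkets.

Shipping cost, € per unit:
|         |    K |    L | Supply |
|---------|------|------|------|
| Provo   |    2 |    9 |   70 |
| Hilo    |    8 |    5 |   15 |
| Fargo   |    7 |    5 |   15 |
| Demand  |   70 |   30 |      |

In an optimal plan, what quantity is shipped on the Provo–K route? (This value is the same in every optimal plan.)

The minimum-cost plan:
  Provo->K: 70 × €2 = €140
  Hilo->L: 15 × €5 = €75
  Fargo->L: 15 × €5 = €75
Total cost = €290.
So Provo→K carries 70 crates.

70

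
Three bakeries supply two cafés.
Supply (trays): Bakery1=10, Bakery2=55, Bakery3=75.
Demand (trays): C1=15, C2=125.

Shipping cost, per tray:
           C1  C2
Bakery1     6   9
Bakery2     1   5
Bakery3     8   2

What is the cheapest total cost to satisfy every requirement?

455

An optimal shipping plan:
  Bakery1->C2: 10 × 9 = 90
  Bakery2->C1: 15 × 1 = 15
  Bakery2->C2: 40 × 5 = 200
  Bakery3->C2: 75 × 2 = 150
Total = 90 + 15 + 200 + 150 = 455.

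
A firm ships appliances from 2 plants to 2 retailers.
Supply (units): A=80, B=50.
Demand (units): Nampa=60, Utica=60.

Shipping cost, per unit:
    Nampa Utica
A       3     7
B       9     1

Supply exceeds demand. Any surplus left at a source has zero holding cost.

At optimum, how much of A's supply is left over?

10

Minimum-cost shipments:
  A->Nampa: 60 × 3 = 180
  A->Utica: 10 × 7 = 70
  B->Utica: 50 × 1 = 50
Total cost = 300.
A ships 70 of its 80, leaving 10.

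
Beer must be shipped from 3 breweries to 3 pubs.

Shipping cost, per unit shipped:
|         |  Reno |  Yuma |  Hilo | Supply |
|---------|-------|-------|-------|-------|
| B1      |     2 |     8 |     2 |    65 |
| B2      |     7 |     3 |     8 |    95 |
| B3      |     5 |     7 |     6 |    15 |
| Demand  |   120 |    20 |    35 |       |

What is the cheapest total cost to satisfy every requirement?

790

A cheapest plan:
  B1–Reno: 30 × 2 = 60
  B1–Hilo: 35 × 2 = 70
  B2–Reno: 75 × 7 = 525
  B2–Yuma: 20 × 3 = 60
  B3–Reno: 15 × 5 = 75
Total = 60 + 70 + 525 + 60 + 75 = 790.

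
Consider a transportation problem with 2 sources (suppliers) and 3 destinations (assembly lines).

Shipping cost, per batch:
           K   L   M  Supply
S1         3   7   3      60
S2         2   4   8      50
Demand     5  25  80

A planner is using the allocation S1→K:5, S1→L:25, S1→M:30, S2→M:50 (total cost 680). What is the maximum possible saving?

230

Current plan cost = 5·3 + 25·7 + 30·3 + 50·8 = 680.
Optimal plan:
  S1->M: 60 × 3 = 180
  S2->K: 5 × 2 = 10
  S2->L: 25 × 4 = 100
  S2->M: 20 × 8 = 160
Optimal cost = 450.
Saving = 680 − 450 = 230.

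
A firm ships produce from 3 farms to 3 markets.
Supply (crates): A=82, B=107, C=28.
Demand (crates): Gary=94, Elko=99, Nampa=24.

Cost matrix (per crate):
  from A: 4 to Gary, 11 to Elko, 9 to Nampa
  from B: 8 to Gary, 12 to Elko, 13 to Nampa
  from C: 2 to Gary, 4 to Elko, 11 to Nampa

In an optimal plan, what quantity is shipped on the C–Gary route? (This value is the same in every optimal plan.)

0

Solving gives:
  A→Gary: 58 × 4 = 232
  A→Nampa: 24 × 9 = 216
  B→Gary: 36 × 8 = 288
  B→Elko: 71 × 12 = 852
  C→Elko: 28 × 4 = 112
Total cost = 1700.
The route C→Gary is not used.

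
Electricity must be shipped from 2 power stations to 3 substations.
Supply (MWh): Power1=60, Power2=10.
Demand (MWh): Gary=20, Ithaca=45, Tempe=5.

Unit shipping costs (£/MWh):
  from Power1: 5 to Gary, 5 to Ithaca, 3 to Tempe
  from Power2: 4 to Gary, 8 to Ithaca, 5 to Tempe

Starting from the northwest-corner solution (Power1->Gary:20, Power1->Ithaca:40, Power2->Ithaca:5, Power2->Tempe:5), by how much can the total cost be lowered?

Current plan cost = 20·5 + 40·5 + 5·8 + 5·5 = £365.
Optimal plan:
  Power1->Gary: 10 MWh
  Power1->Ithaca: 45 MWh
  Power1->Tempe: 5 MWh
  Power2->Gary: 10 MWh
Optimal cost = £330.
Saving = 365 − 330 = £35.

35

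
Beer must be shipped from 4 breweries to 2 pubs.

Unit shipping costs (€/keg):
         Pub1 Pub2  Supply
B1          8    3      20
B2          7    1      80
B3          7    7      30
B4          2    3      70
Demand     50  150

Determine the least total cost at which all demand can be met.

An optimal shipping plan:
  B1 to Pub2: 20 × €3 = €60
  B2 to Pub2: 80 × €1 = €80
  B3 to Pub2: 30 × €7 = €210
  B4 to Pub1: 50 × €2 = €100
  B4 to Pub2: 20 × €3 = €60
Total = 60 + 80 + 210 + 100 + 60 = €510.

510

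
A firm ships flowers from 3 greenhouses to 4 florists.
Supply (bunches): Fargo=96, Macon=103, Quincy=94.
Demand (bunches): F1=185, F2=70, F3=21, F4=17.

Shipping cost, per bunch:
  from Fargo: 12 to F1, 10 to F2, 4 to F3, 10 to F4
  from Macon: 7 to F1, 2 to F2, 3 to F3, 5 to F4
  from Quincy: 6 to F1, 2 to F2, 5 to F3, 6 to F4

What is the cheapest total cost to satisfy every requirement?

An optimal shipping plan:
  Fargo→F1: 58 bunches
  Fargo→F3: 21 bunches
  Fargo→F4: 17 bunches
  Macon→F1: 33 bunches
  Macon→F2: 70 bunches
  Quincy→F1: 94 bunches
Total cost = 1885.

1885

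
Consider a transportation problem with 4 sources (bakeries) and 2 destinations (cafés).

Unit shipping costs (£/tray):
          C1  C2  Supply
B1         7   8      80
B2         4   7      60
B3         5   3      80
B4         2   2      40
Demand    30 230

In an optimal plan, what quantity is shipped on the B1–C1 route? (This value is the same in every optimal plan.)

Optimal shipments:
  B1–C2: 80 × £8 = £640
  B2–C1: 30 × £4 = £120
  B2–C2: 30 × £7 = £210
  B3–C2: 80 × £3 = £240
  B4–C2: 40 × £2 = £80
Total cost = £1290.
The route B1→C1 is not used.

0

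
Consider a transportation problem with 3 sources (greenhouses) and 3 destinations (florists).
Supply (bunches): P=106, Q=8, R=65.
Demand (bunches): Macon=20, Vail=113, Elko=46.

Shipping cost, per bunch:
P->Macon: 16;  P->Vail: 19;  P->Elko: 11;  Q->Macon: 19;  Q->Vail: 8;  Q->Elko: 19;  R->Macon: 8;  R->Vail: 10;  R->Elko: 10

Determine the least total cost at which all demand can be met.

2300

One minimum-cost allocation:
  P→Macon: 20 × 16 = 320
  P→Vail: 40 × 19 = 760
  P→Elko: 46 × 11 = 506
  Q→Vail: 8 × 8 = 64
  R→Vail: 65 × 10 = 650
Total = 320 + 760 + 506 + 64 + 650 = 2300.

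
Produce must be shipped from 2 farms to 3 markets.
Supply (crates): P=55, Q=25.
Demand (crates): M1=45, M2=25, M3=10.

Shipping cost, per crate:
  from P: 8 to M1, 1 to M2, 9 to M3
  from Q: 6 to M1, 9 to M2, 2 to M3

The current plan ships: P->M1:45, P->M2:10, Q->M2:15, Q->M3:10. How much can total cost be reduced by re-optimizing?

150

Current plan cost = 45·8 + 10·1 + 15·9 + 10·2 = 525.
Optimal plan:
  P->M1: 30 × 8 = 240
  P->M2: 25 × 1 = 25
  Q->M1: 15 × 6 = 90
  Q->M3: 10 × 2 = 20
Optimal cost = 375.
Saving = 525 − 375 = 150.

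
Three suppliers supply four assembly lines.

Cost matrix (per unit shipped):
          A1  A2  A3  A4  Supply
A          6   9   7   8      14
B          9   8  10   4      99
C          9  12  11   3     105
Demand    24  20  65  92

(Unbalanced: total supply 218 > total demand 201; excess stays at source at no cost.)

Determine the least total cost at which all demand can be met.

An optimal shipping plan:
  A–A3: 14 × 7 = 98
  B–A1: 24 × 9 = 216
  B–A2: 20 × 8 = 160
  B–A3: 51 × 10 = 510
  C–A4: 92 × 3 = 276
Total = 98 + 216 + 160 + 510 + 276 = 1260.
(Supply check: A ships 14; B ships 95; C ships 92.)

1260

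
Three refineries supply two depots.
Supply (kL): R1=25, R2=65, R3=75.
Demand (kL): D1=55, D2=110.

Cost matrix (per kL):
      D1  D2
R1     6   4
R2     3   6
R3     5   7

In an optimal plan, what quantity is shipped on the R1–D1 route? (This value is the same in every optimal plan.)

0

The minimum-cost plan:
  R1->D2: 25 × 4 = 100
  R2->D1: 55 × 3 = 165
  R2->D2: 10 × 6 = 60
  R3->D2: 75 × 7 = 525
Total cost = 850.
The route R1→D1 is not used.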